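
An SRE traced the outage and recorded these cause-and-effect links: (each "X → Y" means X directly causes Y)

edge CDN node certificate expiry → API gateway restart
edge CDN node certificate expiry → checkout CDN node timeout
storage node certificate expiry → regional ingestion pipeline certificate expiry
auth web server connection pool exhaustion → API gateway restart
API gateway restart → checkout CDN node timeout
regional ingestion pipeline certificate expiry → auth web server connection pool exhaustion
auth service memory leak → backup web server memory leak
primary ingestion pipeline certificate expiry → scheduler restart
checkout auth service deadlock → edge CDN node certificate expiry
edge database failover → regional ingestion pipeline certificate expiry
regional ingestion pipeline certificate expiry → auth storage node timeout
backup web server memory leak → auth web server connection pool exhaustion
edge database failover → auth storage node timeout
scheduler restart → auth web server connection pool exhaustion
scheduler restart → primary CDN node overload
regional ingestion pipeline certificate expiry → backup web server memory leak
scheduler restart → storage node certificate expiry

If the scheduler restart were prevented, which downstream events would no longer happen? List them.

Downstream of the scheduler restart: the primary CDN node overload, the storage node certificate expiry, the regional ingestion pipeline certificate expiry, the backup web server memory leak, the auth storage node timeout, the auth web server connection pool exhaustion, the API gateway restart, the checkout CDN node timeout.
Of those, still caused via another path: the regional ingestion pipeline certificate expiry, the backup web server memory leak, the auth storage node timeout, the auth web server connection pool exhaustion, the API gateway restart, the checkout CDN node timeout.
The remainder have no surviving cause.

the primary CDN node overload, the storage node certificate expiry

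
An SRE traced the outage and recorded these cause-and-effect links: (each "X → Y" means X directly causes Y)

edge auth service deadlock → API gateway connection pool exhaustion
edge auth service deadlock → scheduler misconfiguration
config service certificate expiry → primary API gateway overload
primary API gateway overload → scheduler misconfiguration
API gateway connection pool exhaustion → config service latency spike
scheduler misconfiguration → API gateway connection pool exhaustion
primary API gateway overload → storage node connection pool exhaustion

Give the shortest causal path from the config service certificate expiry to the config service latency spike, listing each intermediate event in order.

the config service certificate expiry → the primary API gateway overload
the primary API gateway overload → the scheduler misconfiguration
the scheduler misconfiguration → the API gateway connection pool exhaustion
the API gateway connection pool exhaustion → the config service latency spike
Length: 4 steps.

the config service certificate expiry → the primary API gateway overload → the scheduler misconfiguration → the API gateway connection pool exhaustion → the config service latency spike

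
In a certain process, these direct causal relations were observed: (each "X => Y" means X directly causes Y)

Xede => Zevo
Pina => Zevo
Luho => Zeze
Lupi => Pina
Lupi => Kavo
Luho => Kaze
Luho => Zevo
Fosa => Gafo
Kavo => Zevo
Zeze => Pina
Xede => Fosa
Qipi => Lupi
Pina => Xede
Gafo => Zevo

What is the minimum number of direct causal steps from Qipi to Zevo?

Shortest chain: Qipi → Lupi → Pina → Zevo.

3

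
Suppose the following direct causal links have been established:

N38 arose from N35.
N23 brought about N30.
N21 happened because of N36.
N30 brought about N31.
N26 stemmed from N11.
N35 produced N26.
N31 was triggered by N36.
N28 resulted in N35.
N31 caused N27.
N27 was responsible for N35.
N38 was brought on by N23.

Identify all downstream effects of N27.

N26, N35, N38

Direct effects: N35.
2 steps out: N38, N26.
Not reachable from it: N36, N21, N23, N30, N11, N31, N28.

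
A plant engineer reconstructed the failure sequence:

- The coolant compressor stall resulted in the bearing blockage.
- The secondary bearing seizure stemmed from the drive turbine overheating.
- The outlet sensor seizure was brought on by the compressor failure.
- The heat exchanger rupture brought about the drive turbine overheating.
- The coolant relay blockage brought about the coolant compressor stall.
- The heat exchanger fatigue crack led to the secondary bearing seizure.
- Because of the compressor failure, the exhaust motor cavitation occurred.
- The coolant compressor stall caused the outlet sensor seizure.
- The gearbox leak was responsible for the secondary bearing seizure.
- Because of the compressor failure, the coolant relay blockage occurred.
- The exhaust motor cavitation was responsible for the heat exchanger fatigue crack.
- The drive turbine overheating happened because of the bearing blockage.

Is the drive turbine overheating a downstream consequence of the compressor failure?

There is a causal chain: the compressor failure → the coolant relay blockage → the coolant compressor stall → the bearing blockage → the drive turbine overheating.

Yes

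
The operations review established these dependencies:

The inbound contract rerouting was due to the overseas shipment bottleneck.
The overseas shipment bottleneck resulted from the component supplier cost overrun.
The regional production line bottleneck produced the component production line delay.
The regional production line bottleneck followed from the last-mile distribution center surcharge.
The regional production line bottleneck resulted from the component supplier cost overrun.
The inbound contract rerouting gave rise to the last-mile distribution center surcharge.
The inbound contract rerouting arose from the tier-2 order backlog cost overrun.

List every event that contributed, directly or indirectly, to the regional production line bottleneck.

Immediate causes of the regional production line bottleneck: the component supplier cost overrun, the last-mile distribution center surcharge.
Further upstream: the overseas shipment bottleneck, the tier-2 order backlog cost overrun, the inbound contract rerouting.

the component supplier cost overrun, the inbound contract rerouting, the last-mile distribution center surcharge, the overseas shipment bottleneck, the tier-2 order backlog cost overrun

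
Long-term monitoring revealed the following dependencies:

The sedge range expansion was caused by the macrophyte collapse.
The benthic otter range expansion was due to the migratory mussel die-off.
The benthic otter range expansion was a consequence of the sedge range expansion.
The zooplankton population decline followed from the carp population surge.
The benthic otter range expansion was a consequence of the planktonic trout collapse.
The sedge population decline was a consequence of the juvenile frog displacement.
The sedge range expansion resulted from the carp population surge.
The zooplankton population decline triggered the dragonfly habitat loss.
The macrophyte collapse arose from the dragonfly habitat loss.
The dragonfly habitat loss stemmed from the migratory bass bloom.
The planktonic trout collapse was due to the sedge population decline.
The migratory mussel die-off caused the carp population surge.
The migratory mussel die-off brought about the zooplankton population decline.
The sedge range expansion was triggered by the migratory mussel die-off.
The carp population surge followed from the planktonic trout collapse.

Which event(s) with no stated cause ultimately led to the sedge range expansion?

the juvenile frog displacement, the migratory bass bloom, the migratory mussel die-off

Tracing upstream from the sedge range expansion: the sedge range expansion ← the macrophyte collapse ← the dragonfly habitat loss ← the migratory bass bloom.
A separate upstream branch: the sedge range expansion ← the carp population surge ← the planktonic trout collapse ← the sedge population decline ← the juvenile frog displacement.
A separate upstream branch: the sedge range expansion ← the migratory mussel die-off.
Each of those chain origins has no stated cause.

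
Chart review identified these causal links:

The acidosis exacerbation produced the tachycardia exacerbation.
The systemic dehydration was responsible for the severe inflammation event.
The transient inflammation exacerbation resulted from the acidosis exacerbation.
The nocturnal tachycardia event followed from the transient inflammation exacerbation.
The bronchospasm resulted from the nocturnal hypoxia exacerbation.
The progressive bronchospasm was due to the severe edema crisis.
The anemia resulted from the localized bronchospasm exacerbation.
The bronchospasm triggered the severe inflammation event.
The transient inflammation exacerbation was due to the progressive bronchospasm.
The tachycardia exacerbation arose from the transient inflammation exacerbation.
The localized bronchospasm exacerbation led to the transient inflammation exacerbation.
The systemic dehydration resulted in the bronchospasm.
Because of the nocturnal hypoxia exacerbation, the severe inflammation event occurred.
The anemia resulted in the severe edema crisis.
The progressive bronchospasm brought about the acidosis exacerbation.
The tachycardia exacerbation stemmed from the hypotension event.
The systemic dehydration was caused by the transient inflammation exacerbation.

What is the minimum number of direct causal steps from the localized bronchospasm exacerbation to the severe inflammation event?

Shortest chain: the localized bronchospasm exacerbation → the transient inflammation exacerbation → the systemic dehydration → the severe inflammation event.

3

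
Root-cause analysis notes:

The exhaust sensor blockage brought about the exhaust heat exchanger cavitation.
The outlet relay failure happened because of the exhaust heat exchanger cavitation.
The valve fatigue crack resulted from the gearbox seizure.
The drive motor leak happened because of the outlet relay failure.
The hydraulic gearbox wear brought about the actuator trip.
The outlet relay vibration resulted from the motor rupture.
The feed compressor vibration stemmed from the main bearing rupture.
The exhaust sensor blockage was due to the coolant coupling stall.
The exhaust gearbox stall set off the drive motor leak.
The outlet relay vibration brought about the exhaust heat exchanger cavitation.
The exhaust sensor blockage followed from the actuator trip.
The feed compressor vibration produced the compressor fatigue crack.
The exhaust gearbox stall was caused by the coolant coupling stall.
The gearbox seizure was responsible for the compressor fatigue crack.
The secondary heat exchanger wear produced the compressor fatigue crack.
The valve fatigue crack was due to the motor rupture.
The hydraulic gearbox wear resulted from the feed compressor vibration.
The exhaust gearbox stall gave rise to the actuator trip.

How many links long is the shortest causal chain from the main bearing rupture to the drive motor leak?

7

Shortest chain: the main bearing rupture → the feed compressor vibration → the hydraulic gearbox wear → the actuator trip → the exhaust sensor blockage → the exhaust heat exchanger cavitation → the outlet relay failure → the drive motor leak.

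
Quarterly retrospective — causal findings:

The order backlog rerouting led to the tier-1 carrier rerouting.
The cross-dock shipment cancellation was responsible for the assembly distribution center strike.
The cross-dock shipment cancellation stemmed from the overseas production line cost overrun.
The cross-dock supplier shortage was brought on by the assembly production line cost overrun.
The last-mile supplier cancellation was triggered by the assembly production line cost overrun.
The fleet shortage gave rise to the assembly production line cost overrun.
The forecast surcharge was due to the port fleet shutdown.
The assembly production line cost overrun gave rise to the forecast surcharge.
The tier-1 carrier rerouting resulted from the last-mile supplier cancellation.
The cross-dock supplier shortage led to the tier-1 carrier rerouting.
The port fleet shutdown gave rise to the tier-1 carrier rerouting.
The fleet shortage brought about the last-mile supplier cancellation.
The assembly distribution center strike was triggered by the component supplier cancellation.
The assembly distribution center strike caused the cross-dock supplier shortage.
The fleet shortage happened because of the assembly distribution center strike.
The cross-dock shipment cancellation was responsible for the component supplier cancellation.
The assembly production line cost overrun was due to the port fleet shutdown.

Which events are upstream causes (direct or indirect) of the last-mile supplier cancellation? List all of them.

Immediate causes of the last-mile supplier cancellation: the fleet shortage, the assembly production line cost overrun.
Further upstream: the overseas production line cost overrun, the cross-dock shipment cancellation, the component supplier cancellation, the port fleet shutdown, the assembly distribution center strike.

the assembly distribution center strike, the assembly production line cost overrun, the component supplier cancellation, the cross-dock shipment cancellation, the fleet shortage, the overseas production line cost overrun, the port fleet shutdown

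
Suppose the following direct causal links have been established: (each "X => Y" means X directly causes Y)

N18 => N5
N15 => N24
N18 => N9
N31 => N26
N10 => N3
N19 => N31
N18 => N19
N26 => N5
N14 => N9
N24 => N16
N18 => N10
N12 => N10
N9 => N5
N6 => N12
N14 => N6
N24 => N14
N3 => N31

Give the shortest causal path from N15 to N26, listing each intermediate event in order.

N15 → N24 → N14 → N6 → N12 → N10 → N3 → N31 → N26

N15 → N24
N24 → N14
N14 → N6
N6 → N12
N12 → N10
N10 → N3
N3 → N31
N31 → N26
Length: 8 steps.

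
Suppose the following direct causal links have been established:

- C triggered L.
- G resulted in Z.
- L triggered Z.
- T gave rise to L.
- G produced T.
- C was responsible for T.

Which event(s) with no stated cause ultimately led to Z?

Tracing upstream from Z: Z ← L ← C.
A separate upstream branch: Z ← G.
Each of those chain origins has no stated cause.

C, G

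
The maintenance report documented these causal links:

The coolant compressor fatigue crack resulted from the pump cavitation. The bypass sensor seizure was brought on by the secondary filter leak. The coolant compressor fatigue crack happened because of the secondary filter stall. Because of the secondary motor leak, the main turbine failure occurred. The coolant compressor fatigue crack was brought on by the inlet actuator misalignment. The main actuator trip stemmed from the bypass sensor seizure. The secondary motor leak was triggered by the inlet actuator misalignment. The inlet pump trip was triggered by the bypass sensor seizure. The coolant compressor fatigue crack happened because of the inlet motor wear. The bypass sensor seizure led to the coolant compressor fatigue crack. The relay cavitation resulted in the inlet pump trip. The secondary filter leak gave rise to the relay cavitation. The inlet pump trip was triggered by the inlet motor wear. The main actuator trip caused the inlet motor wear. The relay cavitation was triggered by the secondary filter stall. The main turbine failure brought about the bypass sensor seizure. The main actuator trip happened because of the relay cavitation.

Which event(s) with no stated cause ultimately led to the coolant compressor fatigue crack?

the inlet actuator misalignment, the pump cavitation, the secondary filter leak, the secondary filter stall

Tracing upstream from the coolant compressor fatigue crack: the coolant compressor fatigue crack ← the inlet actuator misalignment.
A separate upstream branch: the coolant compressor fatigue crack ← the secondary filter stall.
A separate upstream branch: the coolant compressor fatigue crack ← the bypass sensor seizure ← the secondary filter leak.
A separate upstream branch: the coolant compressor fatigue crack ← the pump cavitation.
Each of those chain origins has no stated cause.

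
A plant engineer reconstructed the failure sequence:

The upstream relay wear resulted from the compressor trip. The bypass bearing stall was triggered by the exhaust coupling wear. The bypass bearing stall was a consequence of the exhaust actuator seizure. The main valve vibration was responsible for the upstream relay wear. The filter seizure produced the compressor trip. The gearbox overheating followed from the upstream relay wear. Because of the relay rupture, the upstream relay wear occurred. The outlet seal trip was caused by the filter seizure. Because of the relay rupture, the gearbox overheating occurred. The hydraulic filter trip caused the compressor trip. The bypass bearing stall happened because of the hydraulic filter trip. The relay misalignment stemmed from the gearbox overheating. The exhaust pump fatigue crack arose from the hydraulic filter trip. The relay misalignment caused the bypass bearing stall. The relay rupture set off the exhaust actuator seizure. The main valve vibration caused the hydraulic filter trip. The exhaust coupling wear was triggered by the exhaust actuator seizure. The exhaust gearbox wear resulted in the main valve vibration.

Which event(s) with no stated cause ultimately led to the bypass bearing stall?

the exhaust gearbox wear, the filter seizure, the relay rupture

Tracing upstream from the bypass bearing stall: the bypass bearing stall ← the exhaust actuator seizure ← the relay rupture.
A separate upstream branch: the bypass bearing stall ← the hydraulic filter trip ← the main valve vibration ← the exhaust gearbox wear.
A separate upstream branch: the bypass bearing stall ← the relay misalignment ← the gearbox overheating ← the upstream relay wear ← the compressor trip ← the filter seizure.
Each of those chain origins has no stated cause.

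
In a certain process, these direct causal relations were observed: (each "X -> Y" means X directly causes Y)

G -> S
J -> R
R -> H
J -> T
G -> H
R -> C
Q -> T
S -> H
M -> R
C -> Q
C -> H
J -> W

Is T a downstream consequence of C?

There is a causal chain: C → Q → T.

Yes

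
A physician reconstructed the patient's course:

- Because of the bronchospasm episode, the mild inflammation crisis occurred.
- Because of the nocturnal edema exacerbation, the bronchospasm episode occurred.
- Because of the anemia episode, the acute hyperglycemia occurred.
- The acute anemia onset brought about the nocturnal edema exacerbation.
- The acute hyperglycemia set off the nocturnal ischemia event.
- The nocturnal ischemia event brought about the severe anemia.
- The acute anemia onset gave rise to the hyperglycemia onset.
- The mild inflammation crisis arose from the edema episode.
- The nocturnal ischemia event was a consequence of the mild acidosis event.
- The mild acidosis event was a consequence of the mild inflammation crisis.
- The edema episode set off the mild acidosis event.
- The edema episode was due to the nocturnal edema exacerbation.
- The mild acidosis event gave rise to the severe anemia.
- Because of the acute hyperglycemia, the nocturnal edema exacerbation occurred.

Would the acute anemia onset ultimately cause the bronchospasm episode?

There is a causal chain: the acute anemia onset → the nocturnal edema exacerbation → the bronchospasm episode.

Yes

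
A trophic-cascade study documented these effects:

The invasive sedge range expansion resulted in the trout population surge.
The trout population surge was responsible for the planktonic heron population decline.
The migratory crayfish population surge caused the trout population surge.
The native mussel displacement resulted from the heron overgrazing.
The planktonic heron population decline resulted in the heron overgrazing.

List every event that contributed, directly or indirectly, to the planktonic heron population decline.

the invasive sedge range expansion, the migratory crayfish population surge, the trout population surge

Immediate cause of the planktonic heron population decline: the trout population surge.
Further upstream: the migratory crayfish population surge, the invasive sedge range expansion.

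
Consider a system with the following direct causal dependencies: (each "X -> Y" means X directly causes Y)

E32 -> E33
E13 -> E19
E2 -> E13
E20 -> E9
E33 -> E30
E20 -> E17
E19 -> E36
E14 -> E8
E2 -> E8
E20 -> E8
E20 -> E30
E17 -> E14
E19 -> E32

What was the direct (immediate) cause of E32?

Upstream contributors include E2, E13, but only E19 feeds directly into E32.

E19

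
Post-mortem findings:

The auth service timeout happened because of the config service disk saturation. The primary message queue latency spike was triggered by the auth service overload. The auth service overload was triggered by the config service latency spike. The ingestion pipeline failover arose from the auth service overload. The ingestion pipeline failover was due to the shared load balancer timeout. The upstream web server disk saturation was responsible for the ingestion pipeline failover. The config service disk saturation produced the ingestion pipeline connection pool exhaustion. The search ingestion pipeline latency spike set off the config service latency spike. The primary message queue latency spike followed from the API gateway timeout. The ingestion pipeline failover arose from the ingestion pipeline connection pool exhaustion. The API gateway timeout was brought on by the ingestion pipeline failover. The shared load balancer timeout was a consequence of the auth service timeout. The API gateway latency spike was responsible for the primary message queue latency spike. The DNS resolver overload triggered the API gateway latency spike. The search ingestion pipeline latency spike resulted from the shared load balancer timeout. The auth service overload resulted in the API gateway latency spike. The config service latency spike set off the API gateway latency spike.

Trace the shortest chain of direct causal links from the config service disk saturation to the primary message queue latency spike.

the config service disk saturation → the ingestion pipeline connection pool exhaustion → the ingestion pipeline failover → the API gateway timeout → the primary message queue latency spike

the config service disk saturation → the ingestion pipeline connection pool exhaustion
the ingestion pipeline connection pool exhaustion → the ingestion pipeline failover
the ingestion pipeline failover → the API gateway timeout
the API gateway timeout → the primary message queue latency spike
Length: 4 steps.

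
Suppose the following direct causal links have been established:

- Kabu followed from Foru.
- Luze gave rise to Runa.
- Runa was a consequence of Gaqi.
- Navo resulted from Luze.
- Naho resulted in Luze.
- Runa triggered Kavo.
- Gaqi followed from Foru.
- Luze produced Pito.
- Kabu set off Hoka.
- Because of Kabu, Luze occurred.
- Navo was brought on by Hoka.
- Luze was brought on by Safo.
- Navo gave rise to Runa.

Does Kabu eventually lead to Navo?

There is a causal chain: Kabu → Luze → Navo.

Yes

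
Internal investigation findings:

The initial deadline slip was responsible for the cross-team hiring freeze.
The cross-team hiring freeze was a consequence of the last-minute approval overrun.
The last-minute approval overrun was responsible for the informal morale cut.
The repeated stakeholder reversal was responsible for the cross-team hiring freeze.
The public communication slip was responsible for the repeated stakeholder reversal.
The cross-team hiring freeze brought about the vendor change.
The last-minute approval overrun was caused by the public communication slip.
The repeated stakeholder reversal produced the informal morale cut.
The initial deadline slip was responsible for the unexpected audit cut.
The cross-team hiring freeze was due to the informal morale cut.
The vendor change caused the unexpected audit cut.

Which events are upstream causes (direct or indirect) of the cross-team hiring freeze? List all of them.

Immediate causes of the cross-team hiring freeze: the repeated stakeholder reversal, the last-minute approval overrun, the initial deadline slip, the informal morale cut.
Further upstream: the public communication slip.

the informal morale cut, the initial deadline slip, the last-minute approval overrun, the public communication slip, the repeated stakeholder reversal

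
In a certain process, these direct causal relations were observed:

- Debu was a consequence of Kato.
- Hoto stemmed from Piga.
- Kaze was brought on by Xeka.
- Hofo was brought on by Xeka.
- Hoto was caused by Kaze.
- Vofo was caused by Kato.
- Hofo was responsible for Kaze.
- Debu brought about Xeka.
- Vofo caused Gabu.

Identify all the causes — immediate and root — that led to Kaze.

Debu, Hofo, Kato, Xeka

Immediate causes of Kaze: Xeka, Hofo.
Further upstream: Kato, Debu.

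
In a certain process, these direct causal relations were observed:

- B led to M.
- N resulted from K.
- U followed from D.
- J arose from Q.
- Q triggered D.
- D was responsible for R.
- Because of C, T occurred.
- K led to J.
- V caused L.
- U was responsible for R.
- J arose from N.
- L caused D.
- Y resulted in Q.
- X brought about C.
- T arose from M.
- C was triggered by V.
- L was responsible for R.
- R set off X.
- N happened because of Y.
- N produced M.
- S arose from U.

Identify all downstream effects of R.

Direct effects: X.
2 steps out: C.
3 steps out: T.
Not reachable from it: Y, Q, K, V, L, D, U, S, N, J, B, M.

C, T, X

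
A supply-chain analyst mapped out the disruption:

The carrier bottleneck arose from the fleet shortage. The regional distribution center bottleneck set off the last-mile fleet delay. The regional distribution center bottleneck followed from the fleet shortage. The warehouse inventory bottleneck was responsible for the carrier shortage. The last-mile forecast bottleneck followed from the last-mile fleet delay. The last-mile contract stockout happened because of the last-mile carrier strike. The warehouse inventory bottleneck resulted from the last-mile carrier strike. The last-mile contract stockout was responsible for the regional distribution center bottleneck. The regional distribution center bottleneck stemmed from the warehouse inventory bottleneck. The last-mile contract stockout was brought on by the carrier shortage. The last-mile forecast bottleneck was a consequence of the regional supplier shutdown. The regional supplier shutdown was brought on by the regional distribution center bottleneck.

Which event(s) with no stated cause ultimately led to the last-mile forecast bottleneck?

Tracing upstream from the last-mile forecast bottleneck: the last-mile forecast bottleneck ← the last-mile fleet delay ← the regional distribution center bottleneck ← the fleet shortage.
A separate upstream branch: the last-mile forecast bottleneck ← the last-mile fleet delay ← the regional distribution center bottleneck ← the warehouse inventory bottleneck ← the last-mile carrier strike.
Each of those chain origins has no stated cause.

the fleet shortage, the last-mile carrier strike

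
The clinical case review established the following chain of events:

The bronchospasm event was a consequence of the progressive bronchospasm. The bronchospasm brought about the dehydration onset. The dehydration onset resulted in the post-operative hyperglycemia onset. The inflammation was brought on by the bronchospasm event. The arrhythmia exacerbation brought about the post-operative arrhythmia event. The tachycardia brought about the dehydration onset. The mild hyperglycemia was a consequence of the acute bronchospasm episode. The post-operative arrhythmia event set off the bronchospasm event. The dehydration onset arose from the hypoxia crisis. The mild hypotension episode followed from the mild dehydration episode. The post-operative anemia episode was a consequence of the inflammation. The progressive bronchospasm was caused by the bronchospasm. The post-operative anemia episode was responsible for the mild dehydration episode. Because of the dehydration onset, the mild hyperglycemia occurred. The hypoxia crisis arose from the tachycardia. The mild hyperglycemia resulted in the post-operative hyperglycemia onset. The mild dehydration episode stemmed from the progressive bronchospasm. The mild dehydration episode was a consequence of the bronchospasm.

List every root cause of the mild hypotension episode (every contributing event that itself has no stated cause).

Tracing upstream from the mild hypotension episode: the mild hypotension episode ← the mild dehydration episode ← the post-operative anemia episode ← the inflammation ← the bronchospasm event ← the post-operative arrhythmia event ← the arrhythmia exacerbation.
A separate upstream branch: the mild hypotension episode ← the mild dehydration episode ← the bronchospasm.
Each of those chain origins has no stated cause.

the arrhythmia exacerbation, the bronchospasm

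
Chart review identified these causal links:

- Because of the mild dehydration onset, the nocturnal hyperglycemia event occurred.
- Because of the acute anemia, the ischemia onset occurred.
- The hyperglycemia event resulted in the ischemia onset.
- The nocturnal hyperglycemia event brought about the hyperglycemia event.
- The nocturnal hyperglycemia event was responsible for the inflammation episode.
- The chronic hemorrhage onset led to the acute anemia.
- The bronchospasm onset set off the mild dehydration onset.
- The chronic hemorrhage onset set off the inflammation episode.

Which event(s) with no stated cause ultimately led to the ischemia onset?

the bronchospasm onset, the chronic hemorrhage onset

Tracing upstream from the ischemia onset: the ischemia onset ← the hyperglycemia event ← the nocturnal hyperglycemia event ← the mild dehydration onset ← the bronchospasm onset.
A separate upstream branch: the ischemia onset ← the acute anemia ← the chronic hemorrhage onset.
Each of those chain origins has no stated cause.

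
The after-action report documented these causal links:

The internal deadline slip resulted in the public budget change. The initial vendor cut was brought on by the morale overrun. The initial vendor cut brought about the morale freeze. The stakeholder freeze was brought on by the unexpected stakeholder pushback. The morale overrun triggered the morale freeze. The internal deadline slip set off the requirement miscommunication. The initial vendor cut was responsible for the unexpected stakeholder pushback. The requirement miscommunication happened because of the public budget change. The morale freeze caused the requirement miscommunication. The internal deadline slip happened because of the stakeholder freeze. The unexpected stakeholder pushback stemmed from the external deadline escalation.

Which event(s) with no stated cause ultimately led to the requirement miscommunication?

the external deadline escalation, the morale overrun

Tracing upstream from the requirement miscommunication: the requirement miscommunication ← the morale freeze ← the morale overrun.
A separate upstream branch: the requirement miscommunication ← the internal deadline slip ← the stakeholder freeze ← the unexpected stakeholder pushback ← the external deadline escalation.
Each of those chain origins has no stated cause.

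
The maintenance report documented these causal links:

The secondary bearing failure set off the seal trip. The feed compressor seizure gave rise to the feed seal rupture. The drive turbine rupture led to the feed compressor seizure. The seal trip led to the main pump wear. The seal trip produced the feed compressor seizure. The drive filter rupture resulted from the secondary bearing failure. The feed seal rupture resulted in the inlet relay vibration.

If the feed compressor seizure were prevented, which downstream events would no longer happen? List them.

the feed seal rupture, the inlet relay vibration

Downstream of the feed compressor seizure: the feed seal rupture, the inlet relay vibration.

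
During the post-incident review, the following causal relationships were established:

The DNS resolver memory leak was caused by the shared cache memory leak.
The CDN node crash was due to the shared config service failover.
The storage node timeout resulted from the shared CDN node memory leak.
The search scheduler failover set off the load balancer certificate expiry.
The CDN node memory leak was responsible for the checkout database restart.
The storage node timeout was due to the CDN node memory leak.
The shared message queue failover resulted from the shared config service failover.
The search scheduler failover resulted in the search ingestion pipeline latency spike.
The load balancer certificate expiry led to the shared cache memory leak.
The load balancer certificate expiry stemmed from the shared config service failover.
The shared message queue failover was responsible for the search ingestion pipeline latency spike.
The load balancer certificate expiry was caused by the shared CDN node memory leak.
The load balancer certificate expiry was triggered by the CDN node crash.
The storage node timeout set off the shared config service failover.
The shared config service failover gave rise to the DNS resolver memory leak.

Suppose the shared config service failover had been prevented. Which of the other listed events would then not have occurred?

Downstream of the shared config service failover: the CDN node crash, the load balancer certificate expiry, the shared cache memory leak, the DNS resolver memory leak, the shared message queue failover, the search ingestion pipeline latency spike.
Of those, still caused via another path: the load balancer certificate expiry, the shared cache memory leak, the DNS resolver memory leak, the search ingestion pipeline latency spike.
The remainder have no surviving cause.

the CDN node crash, the shared message queue failover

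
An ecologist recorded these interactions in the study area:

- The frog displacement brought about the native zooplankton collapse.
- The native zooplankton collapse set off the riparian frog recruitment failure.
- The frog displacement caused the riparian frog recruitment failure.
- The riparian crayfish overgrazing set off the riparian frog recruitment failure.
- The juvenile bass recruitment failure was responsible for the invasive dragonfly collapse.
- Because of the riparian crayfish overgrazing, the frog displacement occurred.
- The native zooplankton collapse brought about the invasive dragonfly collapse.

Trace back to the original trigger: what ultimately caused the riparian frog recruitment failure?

the riparian crayfish overgrazing

Tracing upstream from the riparian frog recruitment failure: the riparian frog recruitment failure ← the riparian crayfish overgrazing.
The riparian crayfish overgrazing has no stated cause, so it is the root.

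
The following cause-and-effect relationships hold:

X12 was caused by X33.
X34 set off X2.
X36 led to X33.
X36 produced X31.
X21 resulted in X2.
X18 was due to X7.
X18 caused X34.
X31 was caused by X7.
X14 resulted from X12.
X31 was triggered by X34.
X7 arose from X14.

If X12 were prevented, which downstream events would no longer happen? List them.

X14, X18, X34, X7

Downstream of X12: X14, X7, X18, X34, X2, X31.
Of those, still caused via another path: X2, X31.
The remainder have no surviving cause.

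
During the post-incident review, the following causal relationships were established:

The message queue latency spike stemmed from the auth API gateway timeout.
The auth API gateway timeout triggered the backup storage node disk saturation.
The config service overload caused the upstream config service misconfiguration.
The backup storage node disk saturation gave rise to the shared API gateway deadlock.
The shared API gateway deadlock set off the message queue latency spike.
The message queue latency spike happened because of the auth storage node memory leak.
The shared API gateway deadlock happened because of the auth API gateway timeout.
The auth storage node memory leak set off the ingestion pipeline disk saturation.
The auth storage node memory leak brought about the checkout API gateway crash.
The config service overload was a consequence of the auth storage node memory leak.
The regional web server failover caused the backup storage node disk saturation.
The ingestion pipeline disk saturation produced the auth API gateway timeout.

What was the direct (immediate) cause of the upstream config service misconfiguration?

Upstream contributors include the auth storage node memory leak, but only the config service overload feeds directly into the upstream config service misconfiguration.

the config service overload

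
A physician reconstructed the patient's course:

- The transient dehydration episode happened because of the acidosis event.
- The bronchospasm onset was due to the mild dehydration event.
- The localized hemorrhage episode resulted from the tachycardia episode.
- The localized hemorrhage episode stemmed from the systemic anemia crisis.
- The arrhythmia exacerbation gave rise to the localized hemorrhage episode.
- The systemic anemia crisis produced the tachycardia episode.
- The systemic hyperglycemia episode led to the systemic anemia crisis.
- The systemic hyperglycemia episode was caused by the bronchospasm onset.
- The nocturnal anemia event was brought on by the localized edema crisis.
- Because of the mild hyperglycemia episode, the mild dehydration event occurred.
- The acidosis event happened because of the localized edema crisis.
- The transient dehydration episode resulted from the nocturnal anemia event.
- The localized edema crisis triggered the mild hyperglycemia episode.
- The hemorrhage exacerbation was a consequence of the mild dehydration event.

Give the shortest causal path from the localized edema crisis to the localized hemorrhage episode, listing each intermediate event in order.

the localized edema crisis → the mild hyperglycemia episode → the mild dehydration event → the bronchospasm onset → the systemic hyperglycemia episode → the systemic anemia crisis → the localized hemorrhage episode

the localized edema crisis → the mild hyperglycemia episode
the mild hyperglycemia episode → the mild dehydration event
the mild dehydration event → the bronchospasm onset
the bronchospasm onset → the systemic hyperglycemia episode
the systemic hyperglycemia episode → the systemic anemia crisis
the systemic anemia crisis → the localized hemorrhage episode
Length: 6 steps.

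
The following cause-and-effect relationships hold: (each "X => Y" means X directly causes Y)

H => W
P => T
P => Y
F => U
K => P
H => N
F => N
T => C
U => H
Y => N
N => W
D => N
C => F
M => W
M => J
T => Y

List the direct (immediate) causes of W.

Upstream contributors include K, P, D, T, C, F, U, Y, but only H, M, N feed directly into W.

H, M, N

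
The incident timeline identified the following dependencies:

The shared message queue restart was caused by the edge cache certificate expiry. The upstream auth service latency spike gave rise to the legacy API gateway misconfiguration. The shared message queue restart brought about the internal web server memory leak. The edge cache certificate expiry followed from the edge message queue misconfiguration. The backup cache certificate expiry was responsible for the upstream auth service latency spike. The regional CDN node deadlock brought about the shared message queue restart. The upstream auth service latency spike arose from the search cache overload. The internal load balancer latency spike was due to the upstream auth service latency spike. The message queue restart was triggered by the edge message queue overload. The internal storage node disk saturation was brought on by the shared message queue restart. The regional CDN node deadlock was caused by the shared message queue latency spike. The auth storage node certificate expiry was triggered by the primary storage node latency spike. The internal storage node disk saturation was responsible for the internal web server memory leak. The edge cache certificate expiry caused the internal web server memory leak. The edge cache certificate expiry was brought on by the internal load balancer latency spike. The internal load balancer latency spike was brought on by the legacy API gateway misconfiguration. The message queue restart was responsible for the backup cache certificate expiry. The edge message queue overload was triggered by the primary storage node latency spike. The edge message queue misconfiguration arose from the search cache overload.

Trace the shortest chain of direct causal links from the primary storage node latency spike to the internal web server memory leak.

the primary storage node latency spike → the edge message queue overload → the message queue restart → the backup cache certificate expiry → the upstream auth service latency spike → the internal load balancer latency spike → the edge cache certificate expiry → the internal web server memory leak

the primary storage node latency spike → the edge message queue overload
the edge message queue overload → the message queue restart
the message queue restart → the backup cache certificate expiry
the backup cache certificate expiry → the upstream auth service latency spike
the upstream auth service latency spike → the internal load balancer latency spike
the internal load balancer latency spike → the edge cache certificate expiry
the edge cache certificate expiry → the internal web server memory leak
Length: 7 steps.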